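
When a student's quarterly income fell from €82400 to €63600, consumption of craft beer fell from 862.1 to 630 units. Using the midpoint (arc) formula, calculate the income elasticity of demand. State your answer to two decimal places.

ΔQ = 630 − 862.1 = -232.1; midpoint Q̄ = (862.1 + 630)/2 = 746.05.
ΔI = 63600 − 82400 = -18800; midpoint Ī = (82400 + 63600)/2 = 73000.
η = (ΔQ/Q̄) ÷ (ΔI/Ī) = (-232.1/746.05) ÷ (-18800/73000) = 1.21.

1.21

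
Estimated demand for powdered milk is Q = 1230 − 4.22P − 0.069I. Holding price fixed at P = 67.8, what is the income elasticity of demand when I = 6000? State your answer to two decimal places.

-0.78

At P = 67.8, I = 6000: Q = 529.884.
Holding P constant, ∂Q/∂I = −0.069.
η_I = (∂Q/∂I)·(I/Q) = -0.069 × (6000/529.884) = -0.78.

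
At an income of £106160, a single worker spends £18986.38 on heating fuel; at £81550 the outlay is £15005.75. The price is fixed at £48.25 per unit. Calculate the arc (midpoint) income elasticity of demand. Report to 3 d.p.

With a constant price, Q₁ = 18986.38/48.25 = 393.500 and Q₂ = 15005.75/48.25 = 311.000 (equivalently, work directly with expenditure since P cancels).
Midpoint %ΔQ = (15005.75 − 18986.38)/16996.07 = -0.23421; midpoint %ΔI = (81550 − 106160)/93855 = -0.26221.
η = -0.23421 / -0.26221 = 0.893.

0.893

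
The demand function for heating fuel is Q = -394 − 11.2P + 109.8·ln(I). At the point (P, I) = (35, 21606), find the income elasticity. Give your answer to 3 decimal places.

At P = 35, I = 21606: Q = 309.884.
Holding P constant, ∂Q/∂I = 109.8/I = 0.00508192.
η_I = (∂Q/∂I)·(I/Q) = 0.00508192 × (21606/309.884) = 0.354.

0.354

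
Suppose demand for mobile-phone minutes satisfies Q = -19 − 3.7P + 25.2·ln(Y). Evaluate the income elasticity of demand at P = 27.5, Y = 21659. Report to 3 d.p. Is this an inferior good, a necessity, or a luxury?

0.193 (necessity)

At P = 27.5, Y = 21659: Q = 130.826.
Holding P constant, ∂Q/∂Y = 25.2/Y = 0.00116349.
η_Y = (∂Q/∂Y)·(Y/Q) = 0.00116349 × (21659/130.826) = 0.193.
Since 0 < η < 1, this is a necessity.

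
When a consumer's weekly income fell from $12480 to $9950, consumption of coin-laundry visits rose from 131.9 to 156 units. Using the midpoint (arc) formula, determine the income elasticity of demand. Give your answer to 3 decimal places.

-0.742

ΔQ = 156 − 131.9 = 24.1; midpoint Q̄ = (131.9 + 156)/2 = 143.95.
ΔI = 9950 − 12480 = -2530; midpoint Ī = (12480 + 9950)/2 = 11215.
η = (ΔQ/Q̄) ÷ (ΔI/Ī) = (24.1/143.95) ÷ (-2530/11215) = -0.742.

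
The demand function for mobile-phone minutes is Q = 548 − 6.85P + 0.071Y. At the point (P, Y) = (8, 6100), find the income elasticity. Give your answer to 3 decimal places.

0.468

At P = 8, Y = 6100: Q = 926.300.
Holding P constant, ∂Q/∂Y = 0.071.
η_Y = (∂Q/∂Y)·(Y/Q) = 0.071 × (6100/926.300) = 0.468.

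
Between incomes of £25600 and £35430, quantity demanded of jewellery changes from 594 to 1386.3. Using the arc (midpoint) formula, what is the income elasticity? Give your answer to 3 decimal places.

2.484

ΔQ = 1386.3 − 594 = 792.3; midpoint Q̄ = (594 + 1386.3)/2 = 990.15.
ΔI = 35430 − 25600 = 9830; midpoint Ī = (25600 + 35430)/2 = 30515.
η = (ΔQ/Q̄) ÷ (ΔI/Ī) = (792.3/990.15) ÷ (9830/30515) = 2.484.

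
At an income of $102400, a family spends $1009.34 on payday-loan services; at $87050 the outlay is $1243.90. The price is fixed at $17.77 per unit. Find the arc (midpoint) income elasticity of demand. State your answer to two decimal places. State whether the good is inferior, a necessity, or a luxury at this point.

With a constant price, Q₁ = 1009.34/17.77 = 56.800 and Q₂ = 1243.90/17.77 = 70.000 (equivalently, work directly with expenditure since P cancels).
Midpoint %ΔQ = (1243.90 − 1009.34)/1126.62 = 0.20820; midpoint %ΔI = (87050 − 102400)/94725 = -0.16205.
η = 0.20820 / -0.16205 = -1.28.
η < 0 ⇒ inferior good.

-1.28 (inferior good)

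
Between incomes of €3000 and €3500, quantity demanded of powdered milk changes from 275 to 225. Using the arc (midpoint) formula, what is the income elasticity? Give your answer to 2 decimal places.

-1.30

ΔQ = 225 − 275 = -50; midpoint Q̄ = (275 + 225)/2 = 250.
ΔI = 3500 − 3000 = 500; midpoint Ī = (3000 + 3500)/2 = 3250.
η = (ΔQ/Q̄) ÷ (ΔI/Ī) = (-50/250) ÷ (500/3250) = -1.30.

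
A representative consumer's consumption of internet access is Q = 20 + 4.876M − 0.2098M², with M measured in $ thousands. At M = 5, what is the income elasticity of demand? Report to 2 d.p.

At M = 5: Q = 39.1350.
dQ/dM = 4.876 − 0.4196M = 2.77800.
η = (dQ/dM)·(M/Q) = 2.77800 × (5/39.1350) = 0.35.

0.35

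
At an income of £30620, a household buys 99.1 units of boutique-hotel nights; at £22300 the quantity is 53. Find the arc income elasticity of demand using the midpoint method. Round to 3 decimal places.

1.928

ΔQ = 53 − 99.1 = -46.1; midpoint Q̄ = (99.1 + 53)/2 = 76.05.
ΔI = 22300 − 30620 = -8320; midpoint Ī = (30620 + 22300)/2 = 26460.
η = (ΔQ/Q̄) ÷ (ΔI/Ī) = (-46.1/76.05) ÷ (-8320/26460) = 1.928.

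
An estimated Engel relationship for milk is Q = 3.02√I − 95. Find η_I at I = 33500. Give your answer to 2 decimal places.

0.60

At I = 33500: Q = 457.751.
dQ/dI = 3.02/(2√I) = 0.00825001 at this income.
η = (dQ/dI)·(I/Q) = 0.00825001 × (33500/457.751) = 0.60.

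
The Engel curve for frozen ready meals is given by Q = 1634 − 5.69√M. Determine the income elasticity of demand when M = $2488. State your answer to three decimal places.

-0.105

At M = 2488: Q = 1350.184.
dQ/dM = -5.69/(2√M) = -0.0570371 at this income.
η = (dQ/dM)·(M/Q) = -0.0570371 × (2488/1350.184) = -0.105.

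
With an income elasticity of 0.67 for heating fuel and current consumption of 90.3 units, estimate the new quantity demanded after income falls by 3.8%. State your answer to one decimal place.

%ΔQ ≈ η × %ΔI = 0.67 × (-3.8%) = -2.546%.
New Q ≈ 90.3 × (1 − 0.02546) = 88.0.

88.0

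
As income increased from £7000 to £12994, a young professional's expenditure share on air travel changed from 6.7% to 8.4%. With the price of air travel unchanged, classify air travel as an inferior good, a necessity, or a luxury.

luxury

The budget share rises as income rises, so η > 1.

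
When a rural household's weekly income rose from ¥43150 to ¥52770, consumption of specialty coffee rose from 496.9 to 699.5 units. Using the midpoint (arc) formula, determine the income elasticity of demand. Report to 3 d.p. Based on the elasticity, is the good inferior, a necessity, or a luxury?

1.688 (luxury)

ΔQ = 699.5 − 496.9 = 202.6; midpoint Q̄ = (496.9 + 699.5)/2 = 598.2.
ΔI = 52770 − 43150 = 9620; midpoint Ī = (43150 + 52770)/2 = 47960.
η = (ΔQ/Q̄) ÷ (ΔI/Ī) = (202.6/598.2) ÷ (9620/47960) = 1.688.
η > 1 ⇒ luxury.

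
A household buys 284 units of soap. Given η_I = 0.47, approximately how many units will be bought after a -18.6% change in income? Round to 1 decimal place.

259.2

%ΔQ ≈ η × %ΔI = 0.47 × (-18.6%) = -8.742%.
New Q ≈ 284 × (1 − 0.08742) = 259.2.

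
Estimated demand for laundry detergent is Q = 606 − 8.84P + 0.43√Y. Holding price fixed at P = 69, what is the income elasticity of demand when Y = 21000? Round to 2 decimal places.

0.53

At P = 69, Y = 21000: Q = 58.353.
Holding P constant, ∂Q/∂Y = 0.43/(2√Y) = 0.00148364.
η_Y = (∂Q/∂Y)·(Y/Q) = 0.00148364 × (21000/58.353) = 0.53.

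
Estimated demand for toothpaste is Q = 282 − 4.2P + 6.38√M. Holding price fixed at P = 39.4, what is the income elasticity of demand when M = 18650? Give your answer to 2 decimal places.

At P = 39.4, M = 18650: Q = 987.805.
Holding P constant, ∂Q/∂M = 6.38/(2√M) = 0.0233588.
η_M = (∂Q/∂M)·(M/Q) = 0.0233588 × (18650/987.805) = 0.44.

0.44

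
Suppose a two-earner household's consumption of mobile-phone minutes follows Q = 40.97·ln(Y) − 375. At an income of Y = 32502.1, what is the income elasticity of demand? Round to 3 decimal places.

At Y = 32502.1: Q = 50.640.
dQ/dY = 40.97/Y = 0.00126053 at this income.
η = (dQ/dY)·(Y/Q) = 0.00126053 × (32502.1/50.640) = 0.809.

0.809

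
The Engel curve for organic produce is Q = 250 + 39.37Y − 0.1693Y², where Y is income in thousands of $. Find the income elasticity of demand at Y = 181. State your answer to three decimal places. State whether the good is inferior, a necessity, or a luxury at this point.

At Y = 181: Q = 1829.5327.
dQ/dY = 39.37 − 0.3386Y = -21.91660.
η = (dQ/dY)·(Y/Q) = -21.91660 × (181/1829.5327) = -2.168.
η < 0 ⇒ inferior good.

-2.168 (inferior good)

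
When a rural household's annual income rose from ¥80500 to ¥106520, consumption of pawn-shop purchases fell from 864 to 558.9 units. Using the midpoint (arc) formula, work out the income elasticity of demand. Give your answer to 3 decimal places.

ΔQ = 558.9 − 864 = -305.1; midpoint Q̄ = (864 + 558.9)/2 = 711.45.
ΔI = 106520 − 80500 = 26020; midpoint Ī = (80500 + 106520)/2 = 93510.
η = (ΔQ/Q̄) ÷ (ΔI/Ī) = (-305.1/711.45) ÷ (26020/93510) = -1.541.

-1.541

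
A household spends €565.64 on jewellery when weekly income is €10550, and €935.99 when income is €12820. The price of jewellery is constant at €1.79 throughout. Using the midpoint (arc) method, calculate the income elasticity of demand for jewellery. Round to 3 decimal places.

With a constant price, Q₁ = 565.64/1.79 = 316.000 and Q₂ = 935.99/1.79 = 522.899 (equivalently, work directly with expenditure since P cancels).
Midpoint %ΔQ = (935.99 − 565.64)/750.82 = 0.49326; midpoint %ΔI = (12820 − 10550)/11685 = 0.19427.
η = 0.49326 / 0.19427 = 2.539.

2.539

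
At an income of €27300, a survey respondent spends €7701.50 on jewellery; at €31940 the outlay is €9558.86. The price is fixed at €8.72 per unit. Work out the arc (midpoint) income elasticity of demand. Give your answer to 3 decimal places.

1.374

With a constant price, Q₁ = 7701.50/8.72 = 883.200 and Q₂ = 9558.86/8.72 = 1096.200 (equivalently, work directly with expenditure since P cancels).
Midpoint %ΔQ = (9558.86 − 7701.50)/8630.18 = 0.21522; midpoint %ΔI = (31940 − 27300)/29620 = 0.15665.
η = 0.21522 / 0.15665 = 1.374.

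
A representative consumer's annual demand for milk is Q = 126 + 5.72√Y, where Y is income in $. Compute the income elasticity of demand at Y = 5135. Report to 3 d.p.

At Y = 5135: Q = 535.889.
dQ/dY = 5.72/(2√Y) = 0.0399113 at this income.
η = (dQ/dY)·(Y/Q) = 0.0399113 × (5135/535.889) = 0.382.

0.382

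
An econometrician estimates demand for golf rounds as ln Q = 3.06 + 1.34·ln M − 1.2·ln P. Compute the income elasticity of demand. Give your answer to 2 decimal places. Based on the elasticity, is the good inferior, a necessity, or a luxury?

In a log-linear demand, the coefficient on ln M is the income elasticity.
So η = 1.34.
η > 1 ⇒ luxury.

1.34 (luxury)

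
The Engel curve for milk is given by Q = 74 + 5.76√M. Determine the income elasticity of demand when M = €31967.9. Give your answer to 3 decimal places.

0.466

At M = 31967.9: Q = 1103.863.
dQ/dM = 5.76/(2√M) = 0.0161078 at this income.
η = (dQ/dM)·(M/Q) = 0.0161078 × (31967.9/1103.863) = 0.466.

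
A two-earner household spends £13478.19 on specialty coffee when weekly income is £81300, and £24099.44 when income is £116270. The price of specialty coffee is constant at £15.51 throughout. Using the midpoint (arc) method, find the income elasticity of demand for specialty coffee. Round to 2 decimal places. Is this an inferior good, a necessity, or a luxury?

With a constant price, Q₁ = 13478.19/15.51 = 869.000 and Q₂ = 24099.44/15.51 = 1553.800 (equivalently, work directly with expenditure since P cancels).
Midpoint %ΔQ = (24099.44 − 13478.19)/18788.81 = 0.56530; midpoint %ΔI = (116270 − 81300)/98785 = 0.35400.
η = 0.56530 / 0.35400 = 1.60.
η > 1 ⇒ luxury.

1.60 (luxury)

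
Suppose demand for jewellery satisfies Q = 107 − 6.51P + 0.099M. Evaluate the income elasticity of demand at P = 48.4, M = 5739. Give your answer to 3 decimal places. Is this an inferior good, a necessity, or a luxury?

1.578 (luxury)

At P = 48.4, M = 5739: Q = 360.077.
Holding P constant, ∂Q/∂M = 0.099.
η_M = (∂Q/∂M)·(M/Q) = 0.099 × (5739/360.077) = 1.578.
Since η > 1, this is a luxury.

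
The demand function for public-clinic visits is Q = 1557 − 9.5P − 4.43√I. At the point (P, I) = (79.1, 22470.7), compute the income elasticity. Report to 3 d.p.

-2.347

At P = 79.1, I = 22470.7: Q = 141.483.
Holding P constant, ∂Q/∂I = -4.43/(2√I) = -0.0147763.
η_I = (∂Q/∂I)·(I/Q) = -0.0147763 × (22470.7/141.483) = -2.347.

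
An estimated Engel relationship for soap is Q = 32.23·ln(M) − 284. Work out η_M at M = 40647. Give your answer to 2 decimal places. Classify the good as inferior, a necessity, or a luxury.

0.56 (necessity)

At M = 40647: Q = 58.047.
dQ/dM = 32.23/M = 0.000792924 at this income.
η = (dQ/dM)·(M/Q) = 0.000792924 × (40647/58.047) = 0.56.
Since 0 < η < 1, the good is a necessity.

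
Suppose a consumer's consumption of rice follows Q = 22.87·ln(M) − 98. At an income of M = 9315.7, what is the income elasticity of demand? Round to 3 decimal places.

0.206

At M = 9315.7: Q = 111.019.
dQ/dM = 22.87/M = 0.002455 at this income.
η = (dQ/dM)·(M/Q) = 0.002455 × (9315.7/111.019) = 0.206.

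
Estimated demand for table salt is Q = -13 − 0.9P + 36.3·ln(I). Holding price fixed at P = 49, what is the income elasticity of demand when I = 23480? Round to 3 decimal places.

0.118

At P = 49, I = 23480: Q = 308.220.
Holding P constant, ∂Q/∂I = 36.3/I = 0.001546.
η_I = (∂Q/∂I)·(I/Q) = 0.001546 × (23480/308.220) = 0.118.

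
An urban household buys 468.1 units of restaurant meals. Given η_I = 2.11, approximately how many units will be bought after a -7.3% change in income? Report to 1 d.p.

%ΔQ ≈ η × %ΔI = 2.11 × (-7.3%) = -15.403%.
New Q ≈ 468.1 × (1 − 0.15403) = 396.0.

396.0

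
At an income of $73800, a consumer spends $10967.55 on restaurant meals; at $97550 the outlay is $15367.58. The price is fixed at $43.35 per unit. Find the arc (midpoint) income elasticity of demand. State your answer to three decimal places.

1.205

With a constant price, Q₁ = 10967.55/43.35 = 253.000 and Q₂ = 15367.58/43.35 = 354.500 (equivalently, work directly with expenditure since P cancels).
Midpoint %ΔQ = (15367.58 − 10967.55)/13167.56 = 0.33416; midpoint %ΔI = (97550 − 73800)/85675 = 0.27721.
η = 0.33416 / 0.27721 = 1.205.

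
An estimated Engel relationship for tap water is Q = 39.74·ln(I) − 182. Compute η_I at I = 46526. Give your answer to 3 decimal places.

0.162

At I = 46526: Q = 245.116.
dQ/dI = 39.74/I = 0.000854146 at this income.
η = (dQ/dI)·(I/Q) = 0.000854146 × (46526/245.116) = 0.162.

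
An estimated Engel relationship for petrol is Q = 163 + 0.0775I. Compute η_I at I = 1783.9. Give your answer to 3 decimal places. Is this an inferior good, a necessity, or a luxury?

At I = 1783.9: Q = 301.252.
dQ/dI = 0.0775.
η = (dQ/dI)·(I/Q) = 0.0775 × (1783.9/301.252) = 0.459.
Since 0 < η < 1, the good is a necessity.

0.459 (necessity)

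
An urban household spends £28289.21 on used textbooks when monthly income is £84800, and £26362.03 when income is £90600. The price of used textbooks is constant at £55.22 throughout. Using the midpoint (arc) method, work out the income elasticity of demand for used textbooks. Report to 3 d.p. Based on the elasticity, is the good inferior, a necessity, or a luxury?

-1.066 (inferior good)

With a constant price, Q₁ = 28289.21/55.22 = 512.300 and Q₂ = 26362.03/55.22 = 477.400 (equivalently, work directly with expenditure since P cancels).
Midpoint %ΔQ = (26362.03 − 28289.21)/27325.62 = -0.07053; midpoint %ΔI = (90600 − 84800)/87700 = 0.06613.
η = -0.07053 / 0.06613 = -1.066.
η < 0 ⇒ inferior good.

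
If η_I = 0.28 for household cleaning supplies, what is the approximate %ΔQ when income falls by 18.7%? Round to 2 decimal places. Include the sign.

-5.24%

%ΔQ ≈ η × %ΔI = 0.28 × (-18.7%) = -5.24%.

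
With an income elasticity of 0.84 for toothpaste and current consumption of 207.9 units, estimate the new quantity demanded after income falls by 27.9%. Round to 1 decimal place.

159.2

%ΔQ ≈ η × %ΔI = 0.84 × (-27.9%) = -23.436%.
New Q ≈ 207.9 × (1 − 0.23436) = 159.2.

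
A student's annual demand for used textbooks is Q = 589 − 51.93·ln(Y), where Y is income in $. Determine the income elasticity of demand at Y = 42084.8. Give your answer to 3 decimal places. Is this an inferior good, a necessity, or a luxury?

-1.439 (inferior good)

At Y = 42084.8: Q = 36.078.
dQ/dY = -51.93/Y = -0.00123394 at this income.
η = (dQ/dY)·(Y/Q) = -0.00123394 × (42084.8/36.078) = -1.439.
Since η < 0, the good is an inferior good.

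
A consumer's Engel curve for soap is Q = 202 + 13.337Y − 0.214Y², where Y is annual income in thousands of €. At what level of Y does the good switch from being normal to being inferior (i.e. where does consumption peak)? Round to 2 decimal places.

31.16

dQ/dY = 13.337 − 0.428Y.
The good is inferior where dQ/dY < 0. Setting dQ/dY = 0 gives Y = 13.337 / 0.428 = 31.16.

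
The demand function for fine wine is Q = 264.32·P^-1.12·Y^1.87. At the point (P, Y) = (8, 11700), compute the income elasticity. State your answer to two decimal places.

For a multiplicative demand Q = A·P^α·Y^β, the income elasticity is β everywhere.
Here β = 1.87, so η = 1.87.

1.87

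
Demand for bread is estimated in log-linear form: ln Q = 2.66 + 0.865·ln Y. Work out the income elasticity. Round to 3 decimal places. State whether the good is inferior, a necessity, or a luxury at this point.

In a log-linear demand, the coefficient on ln Y is the income elasticity.
So η = 0.865.
0 < η < 1 ⇒ necessity.

0.865 (necessity)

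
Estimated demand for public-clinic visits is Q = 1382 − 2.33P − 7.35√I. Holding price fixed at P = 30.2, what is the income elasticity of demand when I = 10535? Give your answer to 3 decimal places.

At P = 30.2, I = 10535: Q = 557.229.
Holding P constant, ∂Q/∂I = -7.35/(2√I) = -0.0358047.
η_I = (∂Q/∂I)·(I/Q) = -0.0358047 × (10535/557.229) = -0.677.

-0.677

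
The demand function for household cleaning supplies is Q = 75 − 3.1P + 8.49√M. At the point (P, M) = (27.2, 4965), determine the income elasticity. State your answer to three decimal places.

At P = 27.2, M = 4965: Q = 588.909.
Holding P constant, ∂Q/∂M = 8.49/(2√M) = 0.0602446.
η_M = (∂Q/∂M)·(M/Q) = 0.0602446 × (4965/588.909) = 0.508.

0.508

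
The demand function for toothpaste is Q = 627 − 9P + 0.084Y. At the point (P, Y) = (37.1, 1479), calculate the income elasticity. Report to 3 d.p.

0.298

At P = 37.1, Y = 1479: Q = 417.336.
Holding P constant, ∂Q/∂Y = 0.084.
η_Y = (∂Q/∂Y)·(Y/Q) = 0.084 × (1479/417.336) = 0.298.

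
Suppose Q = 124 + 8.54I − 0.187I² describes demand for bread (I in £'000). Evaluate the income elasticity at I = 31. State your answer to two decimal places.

At I = 31: Q = 209.0330.
dQ/dI = 8.54 − 0.374I = -3.05400.
η = (dQ/dI)·(I/Q) = -3.05400 × (31/209.0330) = -0.45.

-0.45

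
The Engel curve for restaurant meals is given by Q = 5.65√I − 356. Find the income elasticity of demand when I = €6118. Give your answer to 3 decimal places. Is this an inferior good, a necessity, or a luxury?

At I = 6118: Q = 85.930.
dQ/dI = 5.65/(2√I) = 0.0361172 at this income.
η = (dQ/dI)·(I/Q) = 0.0361172 × (6118/85.930) = 2.571.
Since η > 1, the good is a luxury.

2.571 (luxury)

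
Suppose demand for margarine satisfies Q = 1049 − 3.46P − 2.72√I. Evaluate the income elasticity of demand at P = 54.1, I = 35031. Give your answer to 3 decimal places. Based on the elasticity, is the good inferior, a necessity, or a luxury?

At P = 54.1, I = 35031: Q = 352.723.
Holding P constant, ∂Q/∂I = -2.72/(2√I) = -0.00726629.
η_I = (∂Q/∂I)·(I/Q) = -0.00726629 × (35031/352.723) = -0.722.
Since η < 0, this is an inferior good.

-0.722 (inferior good)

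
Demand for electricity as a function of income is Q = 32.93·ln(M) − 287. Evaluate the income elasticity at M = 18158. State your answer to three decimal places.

0.916

At M = 18158: Q = 35.940.
dQ/dM = 32.93/M = 0.00181353 at this income.
η = (dQ/dM)·(M/Q) = 0.00181353 × (18158/35.940) = 0.916.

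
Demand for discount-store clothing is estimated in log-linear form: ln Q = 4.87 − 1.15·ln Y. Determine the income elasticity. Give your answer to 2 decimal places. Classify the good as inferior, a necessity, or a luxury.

-1.15 (inferior good)

In a log-linear demand, the coefficient on ln Y is the income elasticity.
So η = -1.15.
η < 0 ⇒ inferior good.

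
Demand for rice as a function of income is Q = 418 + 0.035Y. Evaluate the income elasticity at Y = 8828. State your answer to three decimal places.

0.425

At Y = 8828: Q = 726.980.
dQ/dY = 0.035.
η = (dQ/dY)·(Y/Q) = 0.035 × (8828/726.980) = 0.425.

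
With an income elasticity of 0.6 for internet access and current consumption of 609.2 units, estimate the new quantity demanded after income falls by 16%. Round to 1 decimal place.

%ΔQ ≈ η × %ΔI = 0.6 × (-16%) = -9.6%.
New Q ≈ 609.2 × (1 − 0.096) = 550.7.

550.7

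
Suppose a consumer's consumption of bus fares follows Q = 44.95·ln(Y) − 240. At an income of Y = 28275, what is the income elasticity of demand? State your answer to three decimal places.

0.204

At Y = 28275: Q = 220.726.
dQ/dY = 44.95/Y = 0.00158974 at this income.
η = (dQ/dY)·(Y/Q) = 0.00158974 × (28275/220.726) = 0.204.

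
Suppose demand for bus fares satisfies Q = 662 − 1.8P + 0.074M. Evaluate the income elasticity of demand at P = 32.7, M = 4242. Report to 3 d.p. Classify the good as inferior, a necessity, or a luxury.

0.342 (necessity)

At P = 32.7, M = 4242: Q = 917.048.
Holding P constant, ∂Q/∂M = 0.074.
η_M = (∂Q/∂M)·(M/Q) = 0.074 × (4242/917.048) = 0.342.
Since 0 < η < 1, this is a necessity.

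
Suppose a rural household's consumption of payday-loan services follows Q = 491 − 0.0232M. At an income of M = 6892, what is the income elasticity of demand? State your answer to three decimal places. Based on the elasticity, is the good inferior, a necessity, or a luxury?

-0.483 (inferior good)

At M = 6892: Q = 331.106.
dQ/dM = −0.0232.
η = (dQ/dM)·(M/Q) = -0.0232 × (6892/331.106) = -0.483.
Since η < 0, the good is an inferior good.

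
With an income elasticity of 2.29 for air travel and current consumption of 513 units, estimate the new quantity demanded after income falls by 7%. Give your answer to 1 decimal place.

430.8

%ΔQ ≈ η × %ΔI = 2.29 × (-7%) = -16.03%.
New Q ≈ 513 × (1 − 0.1603) = 430.8.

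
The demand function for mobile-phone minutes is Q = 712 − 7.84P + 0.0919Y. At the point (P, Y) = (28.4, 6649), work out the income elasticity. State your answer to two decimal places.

At P = 28.4, Y = 6649: Q = 1100.387.
Holding P constant, ∂Q/∂Y = 0.0919.
η_Y = (∂Q/∂Y)·(Y/Q) = 0.0919 × (6649/1100.387) = 0.56.

0.56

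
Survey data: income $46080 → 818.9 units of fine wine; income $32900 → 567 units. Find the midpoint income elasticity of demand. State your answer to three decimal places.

1.089

ΔQ = 567 − 818.9 = -251.9; midpoint Q̄ = (818.9 + 567)/2 = 692.95.
ΔI = 32900 − 46080 = -13180; midpoint Ī = (46080 + 32900)/2 = 39490.
η = (ΔQ/Q̄) ÷ (ΔI/Ī) = (-251.9/692.95) ÷ (-13180/39490) = 1.089.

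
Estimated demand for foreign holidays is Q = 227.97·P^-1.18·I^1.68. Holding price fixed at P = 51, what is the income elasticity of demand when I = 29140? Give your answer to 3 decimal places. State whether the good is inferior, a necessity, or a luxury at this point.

1.680 (luxury)

For a multiplicative demand Q = A·P^α·I^β, the income elasticity is β everywhere.
Here β = 1.68, so η = 1.680.
Since η > 1, this is a luxury.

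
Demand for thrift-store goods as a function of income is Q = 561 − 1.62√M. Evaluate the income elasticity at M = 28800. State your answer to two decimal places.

At M = 28800: Q = 286.077.
dQ/dM = -1.62/(2√M) = -0.00477297 at this income.
η = (dQ/dM)·(M/Q) = -0.00477297 × (28800/286.077) = -0.48.

-0.48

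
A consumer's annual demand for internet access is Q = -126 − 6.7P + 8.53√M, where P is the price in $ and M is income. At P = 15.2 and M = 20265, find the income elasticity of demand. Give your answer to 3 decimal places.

At P = 15.2, M = 20265: Q = 986.450.
Holding P constant, ∂Q/∂M = 8.53/(2√M) = 0.0299603.
η_M = (∂Q/∂M)·(M/Q) = 0.0299603 × (20265/986.450) = 0.615.

0.615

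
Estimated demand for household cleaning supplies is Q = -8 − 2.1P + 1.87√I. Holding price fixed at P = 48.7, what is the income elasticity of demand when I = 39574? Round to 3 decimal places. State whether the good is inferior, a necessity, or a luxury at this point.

At P = 48.7, I = 39574: Q = 261.733.
Holding P constant, ∂Q/∂I = 1.87/(2√I) = 0.0047001.
η_I = (∂Q/∂I)·(I/Q) = 0.0047001 × (39574/261.733) = 0.711.
Since 0 < η < 1, this is a necessity.

0.711 (necessity)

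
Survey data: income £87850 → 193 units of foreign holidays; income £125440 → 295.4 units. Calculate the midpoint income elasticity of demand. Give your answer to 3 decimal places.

ΔQ = 295.4 − 193 = 102.4; midpoint Q̄ = (193 + 295.4)/2 = 244.2.
ΔI = 125440 − 87850 = 37590; midpoint Ī = (87850 + 125440)/2 = 106645.
η = (ΔQ/Q̄) ÷ (ΔI/Ī) = (102.4/244.2) ÷ (37590/106645) = 1.190.

1.190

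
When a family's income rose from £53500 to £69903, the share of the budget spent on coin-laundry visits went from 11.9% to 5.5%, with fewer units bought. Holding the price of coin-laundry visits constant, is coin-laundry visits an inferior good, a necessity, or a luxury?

inferior good

Quantity demanded falls as income rises, so η < 0.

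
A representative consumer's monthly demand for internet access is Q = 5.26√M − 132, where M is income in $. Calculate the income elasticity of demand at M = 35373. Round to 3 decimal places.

0.577

At M = 35373: Q = 857.286.
dQ/dM = 5.26/(2√M) = 0.0139836 at this income.
η = (dQ/dM)·(M/Q) = 0.0139836 × (35373/857.286) = 0.577.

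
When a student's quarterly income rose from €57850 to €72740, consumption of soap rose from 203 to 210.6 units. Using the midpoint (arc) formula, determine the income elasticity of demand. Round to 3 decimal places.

0.161

ΔQ = 210.6 − 203 = 7.6; midpoint Q̄ = (203 + 210.6)/2 = 206.8.
ΔI = 72740 − 57850 = 14890; midpoint Ī = (57850 + 72740)/2 = 65295.
η = (ΔQ/Q̄) ÷ (ΔI/Ī) = (7.6/206.8) ÷ (14890/65295) = 0.161.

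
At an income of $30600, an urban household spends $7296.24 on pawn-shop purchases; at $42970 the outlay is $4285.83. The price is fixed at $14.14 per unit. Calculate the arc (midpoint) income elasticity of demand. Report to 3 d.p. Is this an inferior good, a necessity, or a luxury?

With a constant price, Q₁ = 7296.24/14.14 = 516.000 and Q₂ = 4285.83/14.14 = 303.100 (equivalently, work directly with expenditure since P cancels).
Midpoint %ΔQ = (4285.83 − 7296.24)/5791.04 = -0.51984; midpoint %ΔI = (42970 − 30600)/36785 = 0.33628.
η = -0.51984 / 0.33628 = -1.546.
η < 0 ⇒ inferior good.

-1.546 (inferior good)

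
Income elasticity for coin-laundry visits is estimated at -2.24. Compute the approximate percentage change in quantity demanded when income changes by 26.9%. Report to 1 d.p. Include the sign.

%ΔQ ≈ η × %ΔI = -2.24 × 26.9% = -60.3%.

-60.3%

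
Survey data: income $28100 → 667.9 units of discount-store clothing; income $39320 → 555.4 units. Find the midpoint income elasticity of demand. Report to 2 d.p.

ΔQ = 555.4 − 667.9 = -112.5; midpoint Q̄ = (667.9 + 555.4)/2 = 611.65.
ΔI = 39320 − 28100 = 11220; midpoint Ī = (28100 + 39320)/2 = 33710.
η = (ΔQ/Q̄) ÷ (ΔI/Ī) = (-112.5/611.65) ÷ (11220/33710) = -0.55.

-0.55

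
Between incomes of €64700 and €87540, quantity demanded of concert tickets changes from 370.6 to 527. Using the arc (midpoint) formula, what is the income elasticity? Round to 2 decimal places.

1.16

ΔQ = 527 − 370.6 = 156.4; midpoint Q̄ = (370.6 + 527)/2 = 448.8.
ΔI = 87540 − 64700 = 22840; midpoint Ī = (64700 + 87540)/2 = 76120.
η = (ΔQ/Q̄) ÷ (ΔI/Ī) = (156.4/448.8) ÷ (22840/76120) = 1.16.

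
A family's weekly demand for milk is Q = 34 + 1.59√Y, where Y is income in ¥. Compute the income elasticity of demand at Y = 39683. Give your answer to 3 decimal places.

0.452

At Y = 39683: Q = 350.737.
dQ/dY = 1.59/(2√Y) = 0.00399085 at this income.
η = (dQ/dY)·(Y/Q) = 0.00399085 × (39683/350.737) = 0.452.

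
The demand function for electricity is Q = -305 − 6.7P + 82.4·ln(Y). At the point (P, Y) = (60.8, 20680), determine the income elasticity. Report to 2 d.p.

0.77

At P = 60.8, Y = 20680: Q = 106.442.
Holding P constant, ∂Q/∂Y = 82.4/Y = 0.00398453.
η_Y = (∂Q/∂Y)·(Y/Q) = 0.00398453 × (20680/106.442) = 0.77.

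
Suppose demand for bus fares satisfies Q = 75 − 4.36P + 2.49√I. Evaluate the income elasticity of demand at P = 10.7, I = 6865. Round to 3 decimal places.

At P = 10.7, I = 6865: Q = 234.658.
Holding P constant, ∂Q/∂I = 2.49/(2√I) = 0.0150262.
η_I = (∂Q/∂I)·(I/Q) = 0.0150262 × (6865/234.658) = 0.440.

0.440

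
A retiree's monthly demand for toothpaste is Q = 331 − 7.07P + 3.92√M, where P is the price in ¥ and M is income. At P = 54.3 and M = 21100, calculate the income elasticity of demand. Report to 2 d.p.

0.55

At P = 54.3, M = 21100: Q = 516.512.
Holding P constant, ∂Q/∂M = 3.92/(2√M) = 0.0134932.
η_M = (∂Q/∂M)·(M/Q) = 0.0134932 × (21100/516.512) = 0.55.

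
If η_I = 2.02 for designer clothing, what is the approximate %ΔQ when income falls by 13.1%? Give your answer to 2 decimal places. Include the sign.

-26.46%

%ΔQ ≈ η × %ΔI = 2.02 × (-13.1%) = -26.46%.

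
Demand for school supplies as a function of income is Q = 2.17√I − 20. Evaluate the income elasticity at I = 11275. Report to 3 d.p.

At I = 11275: Q = 210.419.
dQ/dI = 2.17/(2√I) = 0.0102181 at this income.
η = (dQ/dI)·(I/Q) = 0.0102181 × (11275/210.419) = 0.548.

0.548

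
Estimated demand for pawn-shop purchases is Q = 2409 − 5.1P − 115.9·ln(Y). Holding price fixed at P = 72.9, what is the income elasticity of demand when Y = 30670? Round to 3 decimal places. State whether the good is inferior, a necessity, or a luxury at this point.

-0.138 (inferior good)

At P = 72.9, Y = 30670: Q = 839.842.
Holding P constant, ∂Q/∂Y = -115.9/Y = -0.00377894.
η_Y = (∂Q/∂Y)·(Y/Q) = -0.00377894 × (30670/839.842) = -0.138.
Since η < 0, this is an inferior good.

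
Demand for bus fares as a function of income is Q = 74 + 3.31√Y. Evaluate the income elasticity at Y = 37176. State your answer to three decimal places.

0.448

At Y = 37176: Q = 712.204.
dQ/dY = 3.31/(2√Y) = 0.00858354 at this income.
η = (dQ/dY)·(Y/Q) = 0.00858354 × (37176/712.204) = 0.448.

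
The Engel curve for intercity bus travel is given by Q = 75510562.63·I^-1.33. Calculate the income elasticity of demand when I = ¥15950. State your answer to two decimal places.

For Q = A·I^β the income elasticity is constant and equal to β.
Here β = -1.33, so η = -1.33.

-1.33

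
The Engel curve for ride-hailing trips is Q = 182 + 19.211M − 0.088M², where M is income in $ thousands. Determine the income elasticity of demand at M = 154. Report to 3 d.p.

-1.154

At M = 154: Q = 1053.4860.
dQ/dM = 19.211 − 0.176M = -7.89300.
η = (dQ/dM)·(M/Q) = -7.89300 × (154/1053.4860) = -1.154.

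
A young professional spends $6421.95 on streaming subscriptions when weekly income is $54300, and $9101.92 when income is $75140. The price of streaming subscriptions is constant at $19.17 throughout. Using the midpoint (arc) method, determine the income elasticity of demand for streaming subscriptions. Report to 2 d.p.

1.07

With a constant price, Q₁ = 6421.95/19.17 = 335.000 and Q₂ = 9101.92/19.17 = 474.800 (equivalently, work directly with expenditure since P cancels).
Midpoint %ΔQ = (9101.92 − 6421.95)/7761.94 = 0.34527; midpoint %ΔI = (75140 − 54300)/64720 = 0.32200.
η = 0.34527 / 0.32200 = 1.07.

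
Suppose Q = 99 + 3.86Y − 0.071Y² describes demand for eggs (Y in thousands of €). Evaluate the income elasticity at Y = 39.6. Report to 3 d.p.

-0.497

At Y = 39.6: Q = 140.5166.
dQ/dY = 3.86 − 0.142Y = -1.76320.
η = (dQ/dY)·(Y/Q) = -1.76320 × (39.6/140.5166) = -0.497.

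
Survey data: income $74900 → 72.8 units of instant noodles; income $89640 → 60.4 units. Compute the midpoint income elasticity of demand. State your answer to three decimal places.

-1.039

ΔQ = 60.4 − 72.8 = -12.4; midpoint Q̄ = (72.8 + 60.4)/2 = 66.6.
ΔI = 89640 − 74900 = 14740; midpoint Ī = (74900 + 89640)/2 = 82270.
η = (ΔQ/Q̄) ÷ (ΔI/Ī) = (-12.4/66.6) ÷ (14740/82270) = -1.039.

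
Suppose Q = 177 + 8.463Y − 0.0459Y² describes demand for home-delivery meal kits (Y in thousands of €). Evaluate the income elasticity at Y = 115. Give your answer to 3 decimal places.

-0.443

At Y = 115: Q = 543.2175.
dQ/dY = 8.463 − 0.0918Y = -2.09400.
η = (dQ/dY)·(Y/Q) = -2.09400 × (115/543.2175) = -0.443.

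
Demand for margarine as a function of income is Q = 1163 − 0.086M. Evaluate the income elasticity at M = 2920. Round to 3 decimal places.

At M = 2920: Q = 911.880.
dQ/dM = −0.086.
η = (dQ/dM)·(M/Q) = -0.086 × (2920/911.880) = -0.275.

-0.275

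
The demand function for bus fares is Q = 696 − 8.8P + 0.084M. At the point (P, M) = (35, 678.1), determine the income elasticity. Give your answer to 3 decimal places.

0.128

At P = 35, M = 678.1: Q = 444.960.
Holding P constant, ∂Q/∂M = 0.084.
η_M = (∂Q/∂M)·(M/Q) = 0.084 × (678.1/444.960) = 0.128.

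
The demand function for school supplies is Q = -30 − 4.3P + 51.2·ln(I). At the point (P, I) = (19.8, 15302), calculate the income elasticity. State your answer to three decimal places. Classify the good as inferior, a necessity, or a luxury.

At P = 19.8, I = 15302: Q = 378.210.
Holding P constant, ∂Q/∂I = 51.2/I = 0.00334597.
η_I = (∂Q/∂I)·(I/Q) = 0.00334597 × (15302/378.210) = 0.135.
Since 0 < η < 1, this is a necessity.

0.135 (necessity)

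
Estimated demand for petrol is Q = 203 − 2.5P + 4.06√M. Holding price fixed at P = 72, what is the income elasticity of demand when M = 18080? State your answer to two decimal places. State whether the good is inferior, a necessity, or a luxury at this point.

0.48 (necessity)

At P = 72, M = 18080: Q = 568.915.
Holding P constant, ∂Q/∂M = 4.06/(2√M) = 0.0150972.
η_M = (∂Q/∂M)·(M/Q) = 0.0150972 × (18080/568.915) = 0.48.
Since 0 < η < 1, this is a necessity.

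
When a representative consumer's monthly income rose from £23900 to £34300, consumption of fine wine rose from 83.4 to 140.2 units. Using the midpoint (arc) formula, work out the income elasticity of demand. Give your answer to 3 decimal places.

1.422

ΔQ = 140.2 − 83.4 = 56.8; midpoint Q̄ = (83.4 + 140.2)/2 = 111.8.
ΔI = 34300 − 23900 = 10400; midpoint Ī = (23900 + 34300)/2 = 29100.
η = (ΔQ/Q̄) ÷ (ΔI/Ī) = (56.8/111.8) ÷ (10400/29100) = 1.422.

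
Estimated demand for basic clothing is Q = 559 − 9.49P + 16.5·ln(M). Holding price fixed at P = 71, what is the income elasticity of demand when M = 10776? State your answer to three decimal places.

0.430

At P = 71, M = 10776: Q = 38.414.
Holding P constant, ∂Q/∂M = 16.5/M = 0.00153118.
η_M = (∂Q/∂M)·(M/Q) = 0.00153118 × (10776/38.414) = 0.430.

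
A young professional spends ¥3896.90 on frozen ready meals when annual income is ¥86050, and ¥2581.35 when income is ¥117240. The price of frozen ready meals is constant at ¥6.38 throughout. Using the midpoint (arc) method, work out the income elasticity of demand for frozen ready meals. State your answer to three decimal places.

With a constant price, Q₁ = 3896.90/6.38 = 610.799 and Q₂ = 2581.35/6.38 = 404.600 (equivalently, work directly with expenditure since P cancels).
Midpoint %ΔQ = (2581.35 − 3896.90)/3239.13 = -0.40614; midpoint %ΔI = (117240 − 86050)/101645 = 0.30685.
η = -0.40614 / 0.30685 = -1.324.

-1.324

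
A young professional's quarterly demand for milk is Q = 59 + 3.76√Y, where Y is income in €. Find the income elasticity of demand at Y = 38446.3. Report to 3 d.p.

0.463

At Y = 38446.3: Q = 796.251.
dQ/dY = 3.76/(2√Y) = 0.00958806 at this income.
η = (dQ/dY)·(Y/Q) = 0.00958806 × (38446.3/796.251) = 0.463.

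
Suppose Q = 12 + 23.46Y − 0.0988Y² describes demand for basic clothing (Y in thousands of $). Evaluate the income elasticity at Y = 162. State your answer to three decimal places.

At Y = 162: Q = 1219.6128.
dQ/dY = 23.46 − 0.1976Y = -8.55120.
η = (dQ/dY)·(Y/Q) = -8.55120 × (162/1219.6128) = -1.136.

-1.136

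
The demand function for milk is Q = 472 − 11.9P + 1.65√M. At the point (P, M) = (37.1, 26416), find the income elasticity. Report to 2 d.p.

0.45

At P = 37.1, M = 26416: Q = 298.684.
Holding P constant, ∂Q/∂M = 1.65/(2√M) = 0.00507599.
η_M = (∂Q/∂M)·(M/Q) = 0.00507599 × (26416/298.684) = 0.45.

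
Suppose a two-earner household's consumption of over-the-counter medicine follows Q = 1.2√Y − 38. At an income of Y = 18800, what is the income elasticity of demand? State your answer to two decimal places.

0.65

At Y = 18800: Q = 126.536.
dQ/dY = 1.2/(2√Y) = 0.00437595 at this income.
η = (dQ/dY)·(Y/Q) = 0.00437595 × (18800/126.536) = 0.65.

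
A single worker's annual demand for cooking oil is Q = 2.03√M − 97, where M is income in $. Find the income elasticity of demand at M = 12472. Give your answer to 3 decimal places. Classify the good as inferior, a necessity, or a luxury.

0.874 (necessity)

At M = 12472: Q = 129.707.
dQ/dM = 2.03/(2√M) = 0.00908862 at this income.
η = (dQ/dM)·(M/Q) = 0.00908862 × (12472/129.707) = 0.874.
Since 0 < η < 1, the good is a necessity.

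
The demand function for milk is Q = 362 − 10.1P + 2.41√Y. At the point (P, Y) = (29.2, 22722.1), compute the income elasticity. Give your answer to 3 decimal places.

0.422

At P = 29.2, Y = 22722.1: Q = 430.360.
Holding P constant, ∂Q/∂Y = 2.41/(2√Y) = 0.00799398.
η_Y = (∂Q/∂Y)·(Y/Q) = 0.00799398 × (22722.1/430.360) = 0.422.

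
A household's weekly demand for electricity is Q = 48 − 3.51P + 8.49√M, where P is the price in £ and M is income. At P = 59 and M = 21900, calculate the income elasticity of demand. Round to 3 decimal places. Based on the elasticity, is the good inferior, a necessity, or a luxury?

At P = 59, M = 21900: Q = 1097.315.
Holding P constant, ∂Q/∂M = 8.49/(2√M) = 0.0286851.
η_M = (∂Q/∂M)·(M/Q) = 0.0286851 × (21900/1097.315) = 0.572.
Since 0 < η < 1, this is a necessity.

0.572 (necessity)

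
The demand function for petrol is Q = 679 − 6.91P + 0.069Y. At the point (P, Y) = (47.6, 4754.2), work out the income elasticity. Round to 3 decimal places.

At P = 47.6, Y = 4754.2: Q = 678.124.
Holding P constant, ∂Q/∂Y = 0.069.
η_Y = (∂Q/∂Y)·(Y/Q) = 0.069 × (4754.2/678.124) = 0.484.

0.484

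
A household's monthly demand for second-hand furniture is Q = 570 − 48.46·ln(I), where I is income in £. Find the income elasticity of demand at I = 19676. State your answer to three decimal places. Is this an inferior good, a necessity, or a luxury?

-0.533 (inferior good)

At I = 19676: Q = 90.868.
dQ/dI = -48.46/I = -0.0024629 at this income.
η = (dQ/dI)·(I/Q) = -0.0024629 × (19676/90.868) = -0.533.
Since η < 0, the good is an inferior good.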